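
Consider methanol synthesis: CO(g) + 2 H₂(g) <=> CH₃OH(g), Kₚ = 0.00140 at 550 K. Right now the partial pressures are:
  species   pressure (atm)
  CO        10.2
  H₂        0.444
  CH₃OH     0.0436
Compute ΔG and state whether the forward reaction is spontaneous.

Qₚ = P(CH₃OH) / (P(CO)·P(H₂)²) = (0.0436) / ((10.2)·(0.444)²) = 0.0217
ΔG = RT ln(Qₚ/Kₚ) = (8.314 J mol⁻¹ K⁻¹)(550 K) × ln(0.0217/0.00140)
   = (4.573 kJ/mol)(2.741) = 12.5 kJ/mol
ΔG > 0, so the forward reaction is non-spontaneous (proceeds in reverse).

ΔG = 12.5 kJ/mol; the forward reaction is non-spontaneous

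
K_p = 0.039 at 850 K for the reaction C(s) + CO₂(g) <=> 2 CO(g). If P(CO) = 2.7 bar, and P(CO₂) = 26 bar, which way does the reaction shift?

reverse (toward reactants)

(C is a pure solid — omitted from Q_p.)
Q_p = P(CO)² / P(CO₂) = (2.7)² / (26) = 0.28
Q_p = 0.28 > K_p = 0.039, so the reverse reaction proceeds.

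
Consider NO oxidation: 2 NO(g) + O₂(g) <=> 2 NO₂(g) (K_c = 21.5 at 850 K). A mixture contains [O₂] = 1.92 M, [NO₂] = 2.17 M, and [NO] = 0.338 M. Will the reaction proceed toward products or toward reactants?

Q_c = [NO₂]² / ([NO]²·[O₂]) = (2.17)² / ((0.338)²·(1.92)) = 21.5
Q_c = 21.5 = K_c, so the system is already at equilibrium.

no net change (already at equilibrium)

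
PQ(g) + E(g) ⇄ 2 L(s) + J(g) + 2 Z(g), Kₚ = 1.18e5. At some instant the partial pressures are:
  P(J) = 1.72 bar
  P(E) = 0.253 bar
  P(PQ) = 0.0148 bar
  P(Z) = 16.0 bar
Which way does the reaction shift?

(L is a pure solid — omitted from Qₚ.)
Qₚ = P(J)·P(Z)² / (P(PQ)·P(E)) = (1.72)·(16.0)² / ((0.0148)·(0.253)) = 1.18e5
Qₚ = 1.18e5 = Kₚ, so the system is already at equilibrium.

no net change (already at equilibrium)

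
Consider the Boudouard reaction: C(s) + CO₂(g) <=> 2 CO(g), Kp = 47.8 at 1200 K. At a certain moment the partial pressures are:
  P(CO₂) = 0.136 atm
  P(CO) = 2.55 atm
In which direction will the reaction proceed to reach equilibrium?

(C is a pure solid — omitted from Qp.)
Qp = P(CO)² / P(CO₂) = (2.55)² / (0.136) = 47.8
Qp = 47.8 = Kp, so the system is already at equilibrium.

neither direction; the system is at equilibrium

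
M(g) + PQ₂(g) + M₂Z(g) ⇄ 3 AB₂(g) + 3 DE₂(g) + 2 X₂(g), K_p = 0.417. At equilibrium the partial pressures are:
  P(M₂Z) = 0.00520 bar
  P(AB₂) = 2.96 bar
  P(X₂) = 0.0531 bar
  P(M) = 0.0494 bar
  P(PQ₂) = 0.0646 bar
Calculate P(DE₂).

At equilibrium, K_p = P(AB₂)³·P(DE₂)³·P(X₂)² / (P(M)·P(PQ₂)·P(M₂Z)) = 0.417.
(2.96)³·(P(DE₂))³·(0.0531)² / ((0.0494)·(0.0646)·(0.00520)) = 0.417
P(DE₂)³ = 9.46e-5 ⇒ P(DE₂) = 0.0456 bar

P(DE₂) = 0.0456 bar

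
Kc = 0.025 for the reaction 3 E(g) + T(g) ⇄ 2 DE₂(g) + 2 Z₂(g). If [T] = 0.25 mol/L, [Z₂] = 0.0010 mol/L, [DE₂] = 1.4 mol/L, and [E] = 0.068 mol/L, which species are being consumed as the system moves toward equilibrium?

none (at equilibrium)

Qc = [DE₂]²·[Z₂]² / ([E]³·[T]) = (1.4)²·(0.0010)² / ((0.068)³·(0.25)) = 0.025
Qc = 0.025 = Kc; the system is at equilibrium.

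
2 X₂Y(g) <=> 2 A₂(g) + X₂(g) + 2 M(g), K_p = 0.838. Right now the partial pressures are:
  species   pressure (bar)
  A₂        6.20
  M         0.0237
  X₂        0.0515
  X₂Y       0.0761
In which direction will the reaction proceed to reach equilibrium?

to the right

Q_p = P(A₂)²·P(X₂)·P(M)² / P(X₂Y)² = (6.20)²·(0.0515)·(0.0237)² / (0.0761)² = 0.192
Q_p = 0.192 < K_p = 0.838, so the forward reaction proceeds.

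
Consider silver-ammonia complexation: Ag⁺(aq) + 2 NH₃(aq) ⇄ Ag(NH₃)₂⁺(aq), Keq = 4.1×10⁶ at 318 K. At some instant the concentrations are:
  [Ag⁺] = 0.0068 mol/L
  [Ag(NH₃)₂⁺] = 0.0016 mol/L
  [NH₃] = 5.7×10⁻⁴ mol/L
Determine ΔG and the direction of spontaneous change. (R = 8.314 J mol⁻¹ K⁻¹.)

Q = [Ag(NH₃)₂⁺] / ([Ag⁺]·[NH₃]²) = (0.0016) / ((0.0068)·(5.7×10⁻⁴)²) = 7.24×10⁵
ΔG = RT ln(Q/Keq) = (8.314 J mol⁻¹ K⁻¹)(318 K) × ln(7.24×10⁵/4.1×10⁶)
   = (2.644 kJ/mol)(-1.734) = -4.58 kJ/mol
ΔG < 0, so the forward reaction is spontaneous (proceeds forward).

ΔG = -4.58 kJ/mol; the forward reaction is spontaneous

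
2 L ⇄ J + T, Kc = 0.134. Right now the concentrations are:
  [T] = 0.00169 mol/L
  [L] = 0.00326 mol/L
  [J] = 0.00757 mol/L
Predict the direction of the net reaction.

Qc = [J]·[T] / [L]² = (0.00757)·(0.00169) / (0.00326)² = 1.20
Qc = 1.20 > Kc = 0.134, so the reverse reaction proceeds.

toward reactants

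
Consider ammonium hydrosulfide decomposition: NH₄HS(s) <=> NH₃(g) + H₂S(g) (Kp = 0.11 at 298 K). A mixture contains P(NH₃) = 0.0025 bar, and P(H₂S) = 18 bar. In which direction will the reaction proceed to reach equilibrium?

(NH₄HS is a pure solid — omitted from Qp.)
Qp = P(NH₃)·P(H₂S) = (0.0025)·(18) = 0.045
Qp = 0.045 < Kp = 0.11, so the forward reaction proceeds.

to the right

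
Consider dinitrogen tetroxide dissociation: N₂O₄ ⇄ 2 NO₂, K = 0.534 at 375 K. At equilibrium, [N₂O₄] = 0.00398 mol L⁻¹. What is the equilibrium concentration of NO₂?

[NO₂] = 0.0461 mol L⁻¹

At equilibrium, K = [NO₂]² / [N₂O₄] = 0.534.
([NO₂])² / (0.00398) = 0.534
[NO₂]² = 0.00213 ⇒ [NO₂] = 0.0461 mol L⁻¹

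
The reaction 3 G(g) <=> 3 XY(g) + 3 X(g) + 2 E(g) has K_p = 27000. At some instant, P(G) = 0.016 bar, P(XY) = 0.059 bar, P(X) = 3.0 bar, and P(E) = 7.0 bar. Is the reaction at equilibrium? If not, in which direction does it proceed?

Q_p = P(XY)³·P(X)³·P(E)² / P(G)³ = (0.059)³·(3.0)³·(7.0)² / (0.016)³ = 66000
Q_p = 66000 > K_p = 27000, so the reverse reaction proceeds.

reverse (toward reactants)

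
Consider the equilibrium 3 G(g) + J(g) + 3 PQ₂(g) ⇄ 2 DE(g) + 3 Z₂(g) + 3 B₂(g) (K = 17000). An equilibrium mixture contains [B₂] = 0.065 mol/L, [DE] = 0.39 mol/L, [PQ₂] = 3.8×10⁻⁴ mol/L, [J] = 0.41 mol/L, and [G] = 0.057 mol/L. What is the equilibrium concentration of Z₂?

[Z₂] = 0.012 mol/L

At equilibrium, K = [DE]²·[Z₂]³·[B₂]³ / ([G]³·[J]·[PQ₂]³) = 17000.
(0.39)²·([Z₂])³·(0.065)³ / ((0.057)³·(0.41)·(3.8×10⁻⁴)³) = 17000
[Z₂]³ = 1.70×10⁻⁶ ⇒ [Z₂] = 0.012 mol/L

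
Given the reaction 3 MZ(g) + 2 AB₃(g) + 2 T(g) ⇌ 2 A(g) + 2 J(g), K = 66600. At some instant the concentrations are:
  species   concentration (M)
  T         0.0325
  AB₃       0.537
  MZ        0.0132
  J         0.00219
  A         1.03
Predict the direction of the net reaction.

in the forward direction

Q = [A]²·[J]² / ([MZ]³·[AB₃]²·[T]²) = (1.03)²·(0.00219)² / ((0.0132)³·(0.537)²·(0.0325)²) = 7260
Q = 7260 < K = 66600, so the forward reaction proceeds.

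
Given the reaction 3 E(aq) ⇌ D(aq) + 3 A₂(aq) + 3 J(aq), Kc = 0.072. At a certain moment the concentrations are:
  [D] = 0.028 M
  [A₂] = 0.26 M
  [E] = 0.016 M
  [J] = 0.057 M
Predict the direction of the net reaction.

Qc = [D]·[A₂]³·[J]³ / [E]³ = (0.028)·(0.26)³·(0.057)³ / (0.016)³ = 0.022
Qc = 0.022 < Kc = 0.072, so the forward reaction proceeds.

to the right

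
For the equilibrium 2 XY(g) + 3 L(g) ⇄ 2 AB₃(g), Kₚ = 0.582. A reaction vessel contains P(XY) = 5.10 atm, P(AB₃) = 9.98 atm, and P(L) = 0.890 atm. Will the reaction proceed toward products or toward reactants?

Qₚ = P(AB₃)² / (P(XY)²·P(L)³) = (9.98)² / ((5.10)²·(0.890)³) = 5.43
Qₚ = 5.43 > Kₚ = 0.582, so the reverse reaction proceeds.

in the reverse direction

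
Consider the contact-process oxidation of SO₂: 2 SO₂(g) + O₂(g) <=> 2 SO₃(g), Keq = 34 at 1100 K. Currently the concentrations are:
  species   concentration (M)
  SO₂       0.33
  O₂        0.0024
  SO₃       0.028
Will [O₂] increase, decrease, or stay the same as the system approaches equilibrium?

Q = [SO₃]² / ([SO₂]²·[O₂]) = (0.028)² / ((0.33)²·(0.0024)) = 3.0
Q = 3.0 < Keq = 34: net forward reaction.
O₂ is a reactant, so it decreases.

decrease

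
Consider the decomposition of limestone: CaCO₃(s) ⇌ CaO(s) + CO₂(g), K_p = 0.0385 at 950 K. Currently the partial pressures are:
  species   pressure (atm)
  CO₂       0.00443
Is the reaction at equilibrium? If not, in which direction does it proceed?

forward (toward products)

(CaCO₃, CaO are pure solids — omitted from Q_p.)
Q_p = P(CO₂) = 0.00443
Q_p = 0.00443 < K_p = 0.0385, so the forward reaction proceeds.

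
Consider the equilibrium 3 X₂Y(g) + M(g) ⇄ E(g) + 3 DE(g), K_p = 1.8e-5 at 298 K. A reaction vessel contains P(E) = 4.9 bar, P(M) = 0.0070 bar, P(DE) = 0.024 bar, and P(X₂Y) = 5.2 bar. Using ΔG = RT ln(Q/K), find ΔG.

Q_p = P(E)·P(DE)³ / (P(X₂Y)³·P(M)) = (4.9)·(0.024)³ / ((5.2)³·(0.0070)) = 6.88e-5
ΔG = RT ln(Q_p/K_p) = (8.314 J mol⁻¹ K⁻¹)(298 K) × ln(6.88e-5/1.8e-5)
   = (2.478 kJ/mol)(1.341) = 3.32 kJ/mol
ΔG > 0, so the forward reaction is non-spontaneous (proceeds in reverse).

ΔG = 3.32 kJ/mol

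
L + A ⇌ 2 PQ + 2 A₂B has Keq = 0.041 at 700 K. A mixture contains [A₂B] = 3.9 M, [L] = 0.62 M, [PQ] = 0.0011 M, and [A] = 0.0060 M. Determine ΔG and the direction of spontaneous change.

Q = [PQ]²·[A₂B]² / ([L]·[A]) = (0.0011)²·(3.9)² / ((0.62)·(0.0060)) = 0.00495
ΔG = RT ln(Q/Keq) = (8.314 J mol⁻¹ K⁻¹)(700 K) × ln(0.00495/0.041)
   = (5.820 kJ/mol)(-2.114) = -12.3 kJ/mol
ΔG < 0, so the forward reaction is spontaneous (proceeds forward).

ΔG = -12.3 kJ/mol; the forward reaction is spontaneous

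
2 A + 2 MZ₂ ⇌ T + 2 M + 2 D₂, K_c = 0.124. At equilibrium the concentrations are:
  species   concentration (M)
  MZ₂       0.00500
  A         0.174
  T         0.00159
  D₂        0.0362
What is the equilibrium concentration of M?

At equilibrium, K_c = [T]·[M]²·[D₂]² / ([A]²·[MZ₂]²) = 0.124.
(0.00159)·([M])²·(0.0362)² / ((0.174)²·(0.00500)²) = 0.124
[M]² = 0.0450 ⇒ [M] = 0.212 M

[M] = 0.212 M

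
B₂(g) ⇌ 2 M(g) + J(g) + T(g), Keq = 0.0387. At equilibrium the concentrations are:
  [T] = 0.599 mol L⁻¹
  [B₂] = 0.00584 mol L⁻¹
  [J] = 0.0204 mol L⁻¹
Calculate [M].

[M] = 0.136 mol L⁻¹

At equilibrium, Keq = [M]²·[J]·[T] / [B₂] = 0.0387.
([M])²·(0.0204)·(0.599) / (0.00584) = 0.0387
[M]² = 0.0185 ⇒ [M] = 0.136 mol L⁻¹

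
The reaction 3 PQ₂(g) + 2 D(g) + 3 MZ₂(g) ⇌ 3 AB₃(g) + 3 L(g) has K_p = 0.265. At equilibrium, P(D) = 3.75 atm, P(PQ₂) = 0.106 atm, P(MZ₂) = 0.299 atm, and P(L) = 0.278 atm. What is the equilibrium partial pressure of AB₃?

At equilibrium, K_p = P(AB₃)³·P(L)³ / (P(PQ₂)³·P(D)²·P(MZ₂)³) = 0.265.
(P(AB₃))³·(0.278)³ / ((0.106)³·(3.75)²·(0.299)³) = 0.265
P(AB₃)³ = 0.00552 ⇒ P(AB₃) = 0.177 atm

P(AB₃) = 0.177 atm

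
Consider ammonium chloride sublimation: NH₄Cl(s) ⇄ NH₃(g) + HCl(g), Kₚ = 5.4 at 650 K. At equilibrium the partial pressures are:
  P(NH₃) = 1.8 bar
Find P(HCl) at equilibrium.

P(HCl) = 3.0 bar

(NH₄Cl is a pure solid — omitted from Kₚ.)
At equilibrium, Kₚ = P(NH₃)·P(HCl) = 5.4.
(1.8)·(P(HCl)) = 5.4
P(HCl) = 3.00 = 3.0 bar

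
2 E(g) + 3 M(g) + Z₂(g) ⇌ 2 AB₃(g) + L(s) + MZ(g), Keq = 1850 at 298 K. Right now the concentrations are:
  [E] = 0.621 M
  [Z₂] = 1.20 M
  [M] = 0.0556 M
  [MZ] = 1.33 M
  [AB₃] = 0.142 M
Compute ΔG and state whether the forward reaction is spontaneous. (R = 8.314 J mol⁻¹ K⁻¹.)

ΔG = -4.22 kJ/mol; the forward reaction is spontaneous

(L is a pure solid — omitted from Q.)
Q = [AB₃]²·[MZ] / ([E]²·[M]³·[Z₂]) = (0.142)²·(1.33) / ((0.621)²·(0.0556)³·(1.20)) = 337
ΔG = RT ln(Q/Keq) = (8.314 J mol⁻¹ K⁻¹)(298 K) × ln(337/1850)
   = (2.478 kJ/mol)(-1.703) = -4.22 kJ/mol
ΔG < 0, so the forward reaction is spontaneous (proceeds forward).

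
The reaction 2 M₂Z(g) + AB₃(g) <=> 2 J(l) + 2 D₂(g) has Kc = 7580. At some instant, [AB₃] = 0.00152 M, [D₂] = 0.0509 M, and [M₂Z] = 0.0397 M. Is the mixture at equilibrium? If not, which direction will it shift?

no; Q < K, reaction proceeds forward

(J is a pure liquid — omitted from Qc.)
Qc = [D₂]² / ([M₂Z]²·[AB₃]) = (0.0509)² / ((0.0397)²·(0.00152)) = 1080
Qc = 1080 < Kc = 7580: net forward reaction.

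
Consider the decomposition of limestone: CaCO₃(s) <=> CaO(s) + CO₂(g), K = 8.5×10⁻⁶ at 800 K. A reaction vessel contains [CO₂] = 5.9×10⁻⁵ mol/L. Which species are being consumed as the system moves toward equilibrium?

(CaCO₃, CaO are pure solids — omitted from Q.)
Q = [CO₂] = 5.9×10⁻⁵
Q = 5.9×10⁻⁵ > K = 8.5×10⁻⁶: net reverse reaction.

CaO, CO₂ (products)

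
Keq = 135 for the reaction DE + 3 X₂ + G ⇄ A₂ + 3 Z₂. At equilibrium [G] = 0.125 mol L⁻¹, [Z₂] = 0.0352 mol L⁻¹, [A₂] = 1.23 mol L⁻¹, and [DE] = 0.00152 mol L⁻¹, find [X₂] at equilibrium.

[X₂] = 0.128 mol L⁻¹

At equilibrium, Keq = [A₂]·[Z₂]³ / ([DE]·[X₂]³·[G]) = 135.
(1.23)·(0.0352)³ / ((0.00152)·([X₂])³·(0.125)) = 135
[X₂]³ = 0.00209 ⇒ [X₂] = 0.128 mol L⁻¹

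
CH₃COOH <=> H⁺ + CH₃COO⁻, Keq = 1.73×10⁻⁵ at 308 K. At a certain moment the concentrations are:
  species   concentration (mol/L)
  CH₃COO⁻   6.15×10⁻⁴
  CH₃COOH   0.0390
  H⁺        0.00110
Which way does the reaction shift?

no net change (already at equilibrium)

Q = [H⁺]·[CH₃COO⁻] / [CH₃COOH] = (0.00110)·(6.15×10⁻⁴) / (0.0390) = 1.73×10⁻⁵
Q = 1.73×10⁻⁵ = Keq, so the system is already at equilibrium.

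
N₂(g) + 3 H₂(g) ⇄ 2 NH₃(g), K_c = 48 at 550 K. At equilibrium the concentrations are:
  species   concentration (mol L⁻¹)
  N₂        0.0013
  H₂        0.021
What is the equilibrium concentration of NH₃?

[NH₃] = 7.6×10⁻⁴ mol L⁻¹

At equilibrium, K_c = [NH₃]² / ([N₂]·[H₂]³) = 48.
([NH₃])² / ((0.0013)·(0.021)³) = 48
[NH₃]² = 5.78×10⁻⁷ ⇒ [NH₃] = 7.6×10⁻⁴ mol L⁻¹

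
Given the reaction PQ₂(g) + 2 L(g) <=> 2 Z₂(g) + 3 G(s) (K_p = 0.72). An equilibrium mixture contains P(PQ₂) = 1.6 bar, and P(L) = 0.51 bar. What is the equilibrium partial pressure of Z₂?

(G is a pure solid — omitted from K_p.)
At equilibrium, K_p = P(Z₂)² / (P(PQ₂)·P(L)²) = 0.72.
(P(Z₂))² / ((1.6)·(0.51)²) = 0.72
P(Z₂)² = 0.300 ⇒ P(Z₂) = 0.55 bar

P(Z₂) = 0.55 bar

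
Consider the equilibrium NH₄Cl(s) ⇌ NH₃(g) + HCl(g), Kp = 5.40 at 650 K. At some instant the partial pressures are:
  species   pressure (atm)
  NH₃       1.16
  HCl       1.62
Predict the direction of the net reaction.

in the forward direction

(NH₄Cl is a pure solid — omitted from Qp.)
Qp = P(NH₃)·P(HCl) = (1.16)·(1.62) = 1.88
Qp = 1.88 < Kp = 5.40, so the forward reaction proceeds.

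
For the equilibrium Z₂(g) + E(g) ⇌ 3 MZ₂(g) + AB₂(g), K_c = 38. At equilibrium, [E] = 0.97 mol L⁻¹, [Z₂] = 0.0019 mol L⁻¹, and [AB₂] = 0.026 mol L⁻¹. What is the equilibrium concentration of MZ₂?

[MZ₂] = 1.4 mol L⁻¹

At equilibrium, K_c = [MZ₂]³·[AB₂] / ([Z₂]·[E]) = 38.
([MZ₂])³·(0.026) / ((0.0019)·(0.97)) = 38
[MZ₂]³ = 2.69 ⇒ [MZ₂] = 1.4 mol L⁻¹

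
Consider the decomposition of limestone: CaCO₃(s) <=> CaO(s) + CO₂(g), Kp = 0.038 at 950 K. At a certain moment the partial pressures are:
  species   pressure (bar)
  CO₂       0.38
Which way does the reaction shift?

toward reactants

(CaCO₃, CaO are pure solids — omitted from Qp.)
Qp = P(CO₂) = 0.38
Qp = 0.38 > Kp = 0.038, so the reverse reaction proceeds.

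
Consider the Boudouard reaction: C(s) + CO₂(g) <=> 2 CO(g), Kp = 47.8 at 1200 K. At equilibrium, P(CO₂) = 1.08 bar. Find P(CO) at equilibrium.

(C is a pure solid — omitted from Kp.)
At equilibrium, Kp = P(CO)² / P(CO₂) = 47.8.
(P(CO))² / (1.08) = 47.8
P(CO)² = 51.6 ⇒ P(CO) = 7.18 bar

P(CO) = 7.18 bar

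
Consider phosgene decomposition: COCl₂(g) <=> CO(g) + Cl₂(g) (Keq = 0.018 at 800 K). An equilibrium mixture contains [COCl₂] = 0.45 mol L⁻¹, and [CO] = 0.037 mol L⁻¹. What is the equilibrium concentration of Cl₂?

At equilibrium, Keq = [CO]·[Cl₂] / [COCl₂] = 0.018.
(0.037)·([Cl₂]) / (0.45) = 0.018
[Cl₂] = 0.219 = 0.22 mol L⁻¹

[Cl₂] = 0.22 mol L⁻¹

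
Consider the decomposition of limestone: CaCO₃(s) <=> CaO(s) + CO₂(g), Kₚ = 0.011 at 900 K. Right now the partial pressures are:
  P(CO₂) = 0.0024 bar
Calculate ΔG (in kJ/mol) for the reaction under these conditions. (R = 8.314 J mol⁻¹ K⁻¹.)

ΔG = -11.4 kJ/mol

(CaCO₃, CaO are pure solids — omitted from Qₚ.)
Qₚ = P(CO₂) = 0.00240
ΔG = RT ln(Qₚ/Kₚ) = (8.314 J mol⁻¹ K⁻¹)(900 K) × ln(0.00240/0.011)
   = (7.483 kJ/mol)(-1.522) = -11.4 kJ/mol
ΔG < 0, so the forward reaction is spontaneous (proceeds forward).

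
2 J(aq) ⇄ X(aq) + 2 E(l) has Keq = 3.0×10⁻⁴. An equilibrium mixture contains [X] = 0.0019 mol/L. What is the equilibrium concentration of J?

(E is a pure liquid — omitted from Keq.)
At equilibrium, Keq = [X] / [J]² = 3.0×10⁻⁴.
(0.0019) / ([J])² = 3.0×10⁻⁴
[J]² = 6.33 ⇒ [J] = 2.5 mol/L

[J] = 2.5 mol/L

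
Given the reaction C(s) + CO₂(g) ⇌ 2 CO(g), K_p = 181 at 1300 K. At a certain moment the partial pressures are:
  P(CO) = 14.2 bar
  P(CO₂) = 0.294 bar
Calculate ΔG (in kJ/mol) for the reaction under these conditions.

(C is a pure solid — omitted from Q_p.)
Q_p = P(CO)² / P(CO₂) = (14.2)² / (0.294) = 686
ΔG = RT ln(Q_p/K_p) = (8.314 J mol⁻¹ K⁻¹)(1300 K) × ln(686/181)
   = (10.81 kJ/mol)(1.332) = 14.4 kJ/mol
ΔG > 0, so the forward reaction is non-spontaneous (proceeds in reverse).

ΔG = 14.4 kJ/mol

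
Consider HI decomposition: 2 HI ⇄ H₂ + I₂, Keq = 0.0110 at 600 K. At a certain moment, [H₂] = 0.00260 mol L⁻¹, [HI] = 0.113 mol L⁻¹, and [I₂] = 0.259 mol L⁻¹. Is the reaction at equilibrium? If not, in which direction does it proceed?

to the left

Q = [H₂]·[I₂] / [HI]² = (0.00260)·(0.259) / (0.113)² = 0.0527
Q = 0.0527 > Keq = 0.0110, so the reverse reaction proceeds.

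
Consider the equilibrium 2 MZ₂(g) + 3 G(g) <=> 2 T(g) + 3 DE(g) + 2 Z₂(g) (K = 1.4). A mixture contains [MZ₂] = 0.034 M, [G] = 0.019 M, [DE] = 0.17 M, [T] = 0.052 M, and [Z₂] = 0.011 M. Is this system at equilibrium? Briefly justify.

no; Q < K, reaction proceeds forward

Q = [T]²·[DE]³·[Z₂]² / ([MZ₂]²·[G]³) = (0.052)²·(0.17)³·(0.011)² / ((0.034)²·(0.019)³) = 0.20
Q = 0.20 < K = 1.4: net forward reaction.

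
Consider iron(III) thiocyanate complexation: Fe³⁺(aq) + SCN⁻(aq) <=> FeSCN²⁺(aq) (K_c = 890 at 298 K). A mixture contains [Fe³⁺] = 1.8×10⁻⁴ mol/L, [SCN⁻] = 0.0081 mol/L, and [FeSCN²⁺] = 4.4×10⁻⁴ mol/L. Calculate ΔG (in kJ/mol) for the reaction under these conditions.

ΔG = -2.68 kJ/mol

Q_c = [FeSCN²⁺] / ([Fe³⁺]·[SCN⁻]) = (4.4×10⁻⁴) / ((1.8×10⁻⁴)·(0.0081)) = 302
ΔG = RT ln(Q_c/K_c) = (8.314 J mol⁻¹ K⁻¹)(298 K) × ln(302/890)
   = (2.478 kJ/mol)(-1.081) = -2.68 kJ/mol
ΔG < 0, so the forward reaction is spontaneous (proceeds forward).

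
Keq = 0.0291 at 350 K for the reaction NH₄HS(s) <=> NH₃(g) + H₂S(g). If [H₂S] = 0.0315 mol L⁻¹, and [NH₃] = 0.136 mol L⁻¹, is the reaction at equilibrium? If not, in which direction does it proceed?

to the right

(NH₄HS is a pure solid — omitted from Q.)
Q = [NH₃]·[H₂S] = (0.136)·(0.0315) = 0.00428
Q = 0.00428 < Keq = 0.0291, so the forward reaction proceeds.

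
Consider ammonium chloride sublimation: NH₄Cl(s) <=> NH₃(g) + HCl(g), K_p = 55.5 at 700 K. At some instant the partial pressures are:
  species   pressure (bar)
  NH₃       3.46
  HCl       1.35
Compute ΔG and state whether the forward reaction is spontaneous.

ΔG = -14.4 kJ/mol; the forward reaction is spontaneous

(NH₄Cl is a pure solid — omitted from Q_p.)
Q_p = P(NH₃)·P(HCl) = (3.46)·(1.35) = 4.67
ΔG = RT ln(Q_p/K_p) = (8.314 J mol⁻¹ K⁻¹)(700 K) × ln(4.67/55.5)
   = (5.820 kJ/mol)(-2.475) = -14.4 kJ/mol
ΔG < 0, so the forward reaction is spontaneous (proceeds forward).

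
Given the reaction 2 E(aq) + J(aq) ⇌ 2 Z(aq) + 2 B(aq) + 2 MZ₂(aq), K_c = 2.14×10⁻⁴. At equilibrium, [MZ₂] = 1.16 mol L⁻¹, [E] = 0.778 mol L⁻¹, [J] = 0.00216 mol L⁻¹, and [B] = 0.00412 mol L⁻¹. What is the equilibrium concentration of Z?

[Z] = 0.111 mol L⁻¹

At equilibrium, K_c = [Z]²·[B]²·[MZ₂]² / ([E]²·[J]) = 2.14×10⁻⁴.
([Z])²·(0.00412)²·(1.16)² / ((0.778)²·(0.00216)) = 2.14×10⁻⁴
[Z]² = 0.0122 ⇒ [Z] = 0.111 mol L⁻¹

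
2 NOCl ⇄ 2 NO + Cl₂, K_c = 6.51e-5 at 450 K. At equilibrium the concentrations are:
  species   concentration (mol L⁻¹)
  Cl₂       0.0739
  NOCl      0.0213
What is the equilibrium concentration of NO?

At equilibrium, K_c = [NO]²·[Cl₂] / [NOCl]² = 6.51e-5.
([NO])²·(0.0739) / (0.0213)² = 6.51e-5
[NO]² = 4.00e-7 ⇒ [NO] = 6.32e-4 mol L⁻¹

[NO] = 6.32e-4 mol L⁻¹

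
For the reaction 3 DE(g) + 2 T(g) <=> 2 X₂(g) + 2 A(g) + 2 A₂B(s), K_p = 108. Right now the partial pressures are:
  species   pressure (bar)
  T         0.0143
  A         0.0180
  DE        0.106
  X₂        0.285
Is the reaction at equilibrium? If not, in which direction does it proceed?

neither direction; the system is at equilibrium

(A₂B is a pure solid — omitted from Q_p.)
Q_p = P(X₂)²·P(A)² / (P(DE)³·P(T)²) = (0.285)²·(0.0180)² / ((0.106)³·(0.0143)²) = 108
Q_p = 108 = K_p, so the system is already at equilibrium.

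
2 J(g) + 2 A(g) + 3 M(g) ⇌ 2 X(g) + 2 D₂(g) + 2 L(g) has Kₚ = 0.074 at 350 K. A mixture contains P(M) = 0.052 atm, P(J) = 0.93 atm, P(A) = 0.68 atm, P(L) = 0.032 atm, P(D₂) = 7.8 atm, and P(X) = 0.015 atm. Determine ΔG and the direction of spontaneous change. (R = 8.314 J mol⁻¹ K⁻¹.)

Qₚ = P(X)²·P(D₂)²·P(L)² / (P(J)²·P(A)²·P(M)³) = (0.015)²·(7.8)²·(0.032)² / ((0.93)²·(0.68)²·(0.052)³) = 0.249
ΔG = RT ln(Qₚ/Kₚ) = (8.314 J mol⁻¹ K⁻¹)(350 K) × ln(0.249/0.074)
   = (2.910 kJ/mol)(1.213) = 3.53 kJ/mol
ΔG > 0, so the forward reaction is non-spontaneous (proceeds in reverse).

ΔG = 3.53 kJ/mol; the forward reaction is non-spontaneous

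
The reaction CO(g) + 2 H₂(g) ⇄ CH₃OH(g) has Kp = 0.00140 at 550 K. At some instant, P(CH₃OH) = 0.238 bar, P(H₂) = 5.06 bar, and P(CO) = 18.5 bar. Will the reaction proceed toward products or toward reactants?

Qp = P(CH₃OH) / (P(CO)·P(H₂)²) = (0.238) / ((18.5)·(5.06)²) = 5.02e-4
Qp = 5.02e-4 < Kp = 0.00140, so the forward reaction proceeds.

in the forward direction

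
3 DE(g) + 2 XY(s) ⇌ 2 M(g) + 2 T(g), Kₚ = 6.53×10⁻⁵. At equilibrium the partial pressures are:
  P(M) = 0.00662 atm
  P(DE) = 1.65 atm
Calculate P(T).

P(T) = 2.59 atm

(XY is a pure solid — omitted from Kₚ.)
At equilibrium, Kₚ = P(M)²·P(T)² / P(DE)³ = 6.53×10⁻⁵.
(0.00662)²·(P(T))² / (1.65)³ = 6.53×10⁻⁵
P(T)² = 6.69 ⇒ P(T) = 2.59 atm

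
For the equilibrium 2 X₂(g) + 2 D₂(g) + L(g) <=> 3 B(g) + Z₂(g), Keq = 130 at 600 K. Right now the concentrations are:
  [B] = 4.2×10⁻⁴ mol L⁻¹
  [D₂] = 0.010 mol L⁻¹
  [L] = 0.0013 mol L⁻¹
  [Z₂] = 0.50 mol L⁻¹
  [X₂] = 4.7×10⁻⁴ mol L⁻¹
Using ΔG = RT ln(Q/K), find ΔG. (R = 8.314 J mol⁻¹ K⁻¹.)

Q = [B]³·[Z₂] / ([X₂]²·[D₂]²·[L]) = (4.2×10⁻⁴)³·(0.50) / ((4.7×10⁻⁴)²·(0.010)²·(0.0013)) = 1290
ΔG = RT ln(Q/Keq) = (8.314 J mol⁻¹ K⁻¹)(600 K) × ln(1290/130)
   = (4.988 kJ/mol)(2.295) = 11.4 kJ/mol
ΔG > 0, so the forward reaction is non-spontaneous (proceeds in reverse).

ΔG = 11.4 kJ/mol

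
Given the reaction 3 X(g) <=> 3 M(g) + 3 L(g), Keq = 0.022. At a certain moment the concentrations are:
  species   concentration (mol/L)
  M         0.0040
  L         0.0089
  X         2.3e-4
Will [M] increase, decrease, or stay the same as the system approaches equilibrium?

Q = [M]³·[L]³ / [X]³ = (0.0040)³·(0.0089)³ / (2.3e-4)³ = 0.0037
Q = 0.0037 < Keq = 0.022: net forward reaction.
M is a product, so it increases.

increase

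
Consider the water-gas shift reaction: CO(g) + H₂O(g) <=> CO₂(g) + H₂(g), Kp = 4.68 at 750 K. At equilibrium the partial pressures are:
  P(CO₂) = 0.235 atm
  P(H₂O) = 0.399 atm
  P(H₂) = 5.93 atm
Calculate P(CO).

P(CO) = 0.746 atm

At equilibrium, Kp = P(CO₂)·P(H₂) / (P(CO)·P(H₂O)) = 4.68.
(0.235)·(5.93) / ((P(CO))·(0.399)) = 4.68
P(CO) = 0.746 atm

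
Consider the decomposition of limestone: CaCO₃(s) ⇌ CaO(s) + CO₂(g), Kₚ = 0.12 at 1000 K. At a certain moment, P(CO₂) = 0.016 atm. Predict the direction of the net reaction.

(CaCO₃, CaO are pure solids — omitted from Qₚ.)
Qₚ = P(CO₂) = 0.016
Qₚ = 0.016 < Kₚ = 0.12, so the forward reaction proceeds.

to the right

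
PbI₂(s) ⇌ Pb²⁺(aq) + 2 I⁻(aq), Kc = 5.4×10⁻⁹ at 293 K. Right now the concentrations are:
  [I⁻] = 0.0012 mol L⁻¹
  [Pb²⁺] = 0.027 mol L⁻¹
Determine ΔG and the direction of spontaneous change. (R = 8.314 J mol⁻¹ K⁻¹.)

ΔG = 4.81 kJ/mol; the forward reaction is non-spontaneous

(PbI₂ is a pure solid — omitted from Qc.)
Qc = [Pb²⁺]·[I⁻]² = (0.027)·(0.0012)² = 3.89×10⁻⁸
ΔG = RT ln(Qc/Kc) = (8.314 J mol⁻¹ K⁻¹)(293 K) × ln(3.89×10⁻⁸/5.4×10⁻⁹)
   = (2.436 kJ/mol)(1.975) = 4.81 kJ/mol
ΔG > 0, so the forward reaction is non-spontaneous (proceeds in reverse).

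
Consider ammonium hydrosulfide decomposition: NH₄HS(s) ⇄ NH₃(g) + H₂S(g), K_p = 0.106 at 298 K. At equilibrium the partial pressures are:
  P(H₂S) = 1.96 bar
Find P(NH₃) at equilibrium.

P(NH₃) = 0.0541 bar

(NH₄HS is a pure solid — omitted from K_p.)
At equilibrium, K_p = P(NH₃)·P(H₂S) = 0.106.
(P(NH₃))·(1.96) = 0.106
P(NH₃) = 0.0541 bar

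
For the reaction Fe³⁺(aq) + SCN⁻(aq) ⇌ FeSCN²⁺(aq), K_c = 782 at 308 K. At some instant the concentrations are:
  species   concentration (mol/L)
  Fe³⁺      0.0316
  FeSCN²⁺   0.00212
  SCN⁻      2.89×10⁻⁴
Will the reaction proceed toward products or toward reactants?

forward (toward products)

Q_c = [FeSCN²⁺] / ([Fe³⁺]·[SCN⁻]) = (0.00212) / ((0.0316)·(2.89×10⁻⁴)) = 232
Q_c = 232 < K_c = 782, so the forward reaction proceeds.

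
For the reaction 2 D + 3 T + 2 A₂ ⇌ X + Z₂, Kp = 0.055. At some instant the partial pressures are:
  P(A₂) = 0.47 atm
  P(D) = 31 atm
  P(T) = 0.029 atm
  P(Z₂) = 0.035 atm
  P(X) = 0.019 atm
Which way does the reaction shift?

Qp = P(X)·P(Z₂) / (P(D)²·P(T)³·P(A₂)²) = (0.019)·(0.035) / ((31)²·(0.029)³·(0.47)²) = 0.13
Qp = 0.13 > Kp = 0.055, so the reverse reaction proceeds.

toward reactants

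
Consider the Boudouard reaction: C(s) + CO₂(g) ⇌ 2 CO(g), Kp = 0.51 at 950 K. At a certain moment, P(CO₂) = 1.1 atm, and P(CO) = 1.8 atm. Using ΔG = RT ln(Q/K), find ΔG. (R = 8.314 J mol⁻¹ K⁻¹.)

(C is a pure solid — omitted from Qp.)
Qp = P(CO)² / P(CO₂) = (1.8)² / (1.1) = 2.95
ΔG = RT ln(Qp/Kp) = (8.314 J mol⁻¹ K⁻¹)(950 K) × ln(2.95/0.51)
   = (7.898 kJ/mol)(1.755) = 13.9 kJ/mol
ΔG > 0, so the forward reaction is non-spontaneous (proceeds in reverse).

ΔG = 13.9 kJ/mol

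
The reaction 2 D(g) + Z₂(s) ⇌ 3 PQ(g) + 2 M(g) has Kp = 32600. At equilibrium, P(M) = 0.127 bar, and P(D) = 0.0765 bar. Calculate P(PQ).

P(PQ) = 22.8 bar

(Z₂ is a pure solid — omitted from Kp.)
At equilibrium, Kp = P(PQ)³·P(M)² / P(D)² = 32600.
(P(PQ))³·(0.127)² / (0.0765)² = 32600
P(PQ)³ = 11800 ⇒ P(PQ) = 22.8 bar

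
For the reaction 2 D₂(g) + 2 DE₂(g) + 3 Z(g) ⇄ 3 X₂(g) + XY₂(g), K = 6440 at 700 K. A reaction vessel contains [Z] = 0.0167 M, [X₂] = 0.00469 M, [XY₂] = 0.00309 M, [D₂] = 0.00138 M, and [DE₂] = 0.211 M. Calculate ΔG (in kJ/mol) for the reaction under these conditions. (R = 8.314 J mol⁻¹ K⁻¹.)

ΔG = -12.1 kJ/mol

Q = [X₂]³·[XY₂] / ([D₂]²·[DE₂]²·[Z]³) = (0.00469)³·(0.00309) / ((0.00138)²·(0.211)²·(0.0167)³) = 807
ΔG = RT ln(Q/K) = (8.314 J mol⁻¹ K⁻¹)(700 K) × ln(807/6440)
   = (5.820 kJ/mol)(-2.077) = -12.1 kJ/mol
ΔG < 0, so the forward reaction is spontaneous (proceeds forward).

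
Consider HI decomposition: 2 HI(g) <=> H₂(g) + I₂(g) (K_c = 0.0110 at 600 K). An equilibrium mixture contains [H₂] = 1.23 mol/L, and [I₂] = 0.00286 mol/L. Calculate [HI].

[HI] = 0.566 mol/L

At equilibrium, K_c = [H₂]·[I₂] / [HI]² = 0.0110.
(1.23)·(0.00286) / ([HI])² = 0.0110
[HI]² = 0.320 ⇒ [HI] = 0.566 mol/L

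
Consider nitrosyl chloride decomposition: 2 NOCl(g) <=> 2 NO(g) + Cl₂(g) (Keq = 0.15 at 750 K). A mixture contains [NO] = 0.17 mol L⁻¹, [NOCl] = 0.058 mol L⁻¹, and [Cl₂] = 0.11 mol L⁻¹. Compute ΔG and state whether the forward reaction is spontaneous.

Q = [NO]²·[Cl₂] / [NOCl]² = (0.17)²·(0.11) / (0.058)² = 0.945
ΔG = RT ln(Q/Keq) = (8.314 J mol⁻¹ K⁻¹)(750 K) × ln(0.945/0.15)
   = (6.236 kJ/mol)(1.841) = 11.5 kJ/mol
ΔG > 0, so the forward reaction is non-spontaneous (proceeds in reverse).

ΔG = 11.5 kJ/mol; the forward reaction is non-spontaneous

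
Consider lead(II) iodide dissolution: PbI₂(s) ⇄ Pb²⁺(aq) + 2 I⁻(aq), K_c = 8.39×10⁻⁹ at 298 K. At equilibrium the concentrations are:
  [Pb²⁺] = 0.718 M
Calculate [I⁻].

[I⁻] = 1.08×10⁻⁴ M

(PbI₂ is a pure solid — omitted from K_c.)
At equilibrium, K_c = [Pb²⁺]·[I⁻]² = 8.39×10⁻⁹.
(0.718)·([I⁻])² = 8.39×10⁻⁹
[I⁻]² = 1.17×10⁻⁸ ⇒ [I⁻] = 1.08×10⁻⁴ M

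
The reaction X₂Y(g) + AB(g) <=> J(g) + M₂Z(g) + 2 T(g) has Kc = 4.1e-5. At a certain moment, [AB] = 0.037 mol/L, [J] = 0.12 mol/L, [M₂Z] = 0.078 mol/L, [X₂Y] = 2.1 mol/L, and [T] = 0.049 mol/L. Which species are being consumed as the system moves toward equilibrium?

Qc = [J]·[M₂Z]·[T]² / ([X₂Y]·[AB]) = (0.12)·(0.078)·(0.049)² / ((2.1)·(0.037)) = 2.9e-4
Qc = 2.9e-4 > Kc = 4.1e-5: net reverse reaction.

J, M₂Z, T (products)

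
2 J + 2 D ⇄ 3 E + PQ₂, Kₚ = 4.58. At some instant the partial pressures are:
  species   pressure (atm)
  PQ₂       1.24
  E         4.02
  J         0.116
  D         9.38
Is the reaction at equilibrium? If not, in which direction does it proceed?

Qₚ = P(E)³·P(PQ₂) / (P(J)²·P(D)²) = (4.02)³·(1.24) / ((0.116)²·(9.38)²) = 68.0
Qₚ = 68.0 > Kₚ = 4.58, so the reverse reaction proceeds.

reverse (toward reactants)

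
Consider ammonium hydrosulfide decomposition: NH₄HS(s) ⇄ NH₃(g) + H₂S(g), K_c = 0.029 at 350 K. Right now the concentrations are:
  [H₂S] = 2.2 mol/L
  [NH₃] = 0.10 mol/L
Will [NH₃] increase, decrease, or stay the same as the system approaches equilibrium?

decrease

(NH₄HS is a pure solid — omitted from Q_c.)
Q_c = [NH₃]·[H₂S] = (0.10)·(2.2) = 0.22
Q_c = 0.22 > K_c = 0.029: net reverse reaction.
NH₃ is a product, so it decreases.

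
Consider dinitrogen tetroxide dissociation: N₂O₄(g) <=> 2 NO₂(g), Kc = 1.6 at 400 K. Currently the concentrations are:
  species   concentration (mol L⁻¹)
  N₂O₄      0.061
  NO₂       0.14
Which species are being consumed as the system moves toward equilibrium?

Qc = [NO₂]² / [N₂O₄] = (0.14)² / (0.061) = 0.32
Qc = 0.32 < Kc = 1.6: net forward reaction.

N₂O₄ (reactants)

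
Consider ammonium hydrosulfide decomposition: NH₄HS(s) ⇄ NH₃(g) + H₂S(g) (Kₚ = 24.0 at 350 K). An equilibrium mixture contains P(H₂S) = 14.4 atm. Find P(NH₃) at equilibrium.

P(NH₃) = 1.67 atm

(NH₄HS is a pure solid — omitted from Kₚ.)
At equilibrium, Kₚ = P(NH₃)·P(H₂S) = 24.0.
(P(NH₃))·(14.4) = 24.0
P(NH₃) = 1.67 atm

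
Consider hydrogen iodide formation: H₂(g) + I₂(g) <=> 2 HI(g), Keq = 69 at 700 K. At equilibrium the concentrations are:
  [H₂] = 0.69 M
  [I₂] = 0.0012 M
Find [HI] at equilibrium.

At equilibrium, Keq = [HI]² / ([H₂]·[I₂]) = 69.
([HI])² / ((0.69)·(0.0012)) = 69
[HI]² = 0.0571 ⇒ [HI] = 0.24 M

[HI] = 0.24 M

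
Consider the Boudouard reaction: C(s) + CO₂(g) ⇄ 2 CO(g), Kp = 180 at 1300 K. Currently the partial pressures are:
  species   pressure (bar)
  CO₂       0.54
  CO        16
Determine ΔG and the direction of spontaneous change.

ΔG = 10.5 kJ/mol; the forward reaction is non-spontaneous

(C is a pure solid — omitted from Qp.)
Qp = P(CO)² / P(CO₂) = (16)² / (0.54) = 474
ΔG = RT ln(Qp/Kp) = (8.314 J mol⁻¹ K⁻¹)(1300 K) × ln(474/180)
   = (10.81 kJ/mol)(0.9683) = 10.5 kJ/mol
ΔG > 0, so the forward reaction is non-spontaneous (proceeds in reverse).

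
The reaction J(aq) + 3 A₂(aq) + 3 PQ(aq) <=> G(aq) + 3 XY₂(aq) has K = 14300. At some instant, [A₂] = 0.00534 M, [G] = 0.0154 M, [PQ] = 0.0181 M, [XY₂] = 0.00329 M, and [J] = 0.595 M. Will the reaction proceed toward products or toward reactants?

Q = [G]·[XY₂]³ / ([J]·[A₂]³·[PQ]³) = (0.0154)·(0.00329)³ / ((0.595)·(0.00534)³·(0.0181)³) = 1020
Q = 1020 < K = 14300, so the forward reaction proceeds.

in the forward direction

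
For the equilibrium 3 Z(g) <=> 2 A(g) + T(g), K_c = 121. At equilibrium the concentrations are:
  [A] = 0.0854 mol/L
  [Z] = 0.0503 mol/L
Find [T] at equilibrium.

[T] = 2.11 mol/L

At equilibrium, K_c = [A]²·[T] / [Z]³ = 121.
(0.0854)²·([T]) / (0.0503)³ = 121
[T] = 2.11 mol/L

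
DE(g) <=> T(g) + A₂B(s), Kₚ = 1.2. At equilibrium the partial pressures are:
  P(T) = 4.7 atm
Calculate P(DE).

P(DE) = 3.9 atm

(A₂B is a pure solid — omitted from Kₚ.)
At equilibrium, Kₚ = P(T) / P(DE) = 1.2.
(4.7) / (P(DE)) = 1.2
P(DE) = 3.92 = 3.9 atm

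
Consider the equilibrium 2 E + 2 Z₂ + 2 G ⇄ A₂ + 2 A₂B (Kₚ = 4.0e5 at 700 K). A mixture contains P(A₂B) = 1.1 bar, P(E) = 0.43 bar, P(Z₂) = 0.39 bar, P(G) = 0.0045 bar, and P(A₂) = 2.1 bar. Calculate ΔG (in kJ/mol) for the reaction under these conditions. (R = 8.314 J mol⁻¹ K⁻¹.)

Qₚ = P(A₂)·P(A₂B)² / (P(E)²·P(Z₂)²·P(G)²) = (2.1)·(1.1)² / ((0.43)²·(0.39)²·(0.0045)²) = 4.46e6
ΔG = RT ln(Qₚ/Kₚ) = (8.314 J mol⁻¹ K⁻¹)(700 K) × ln(4.46e6/4.0e5)
   = (5.820 kJ/mol)(2.411) = 14.0 kJ/mol
ΔG > 0, so the forward reaction is non-spontaneous (proceeds in reverse).

ΔG = 14.0 kJ/mol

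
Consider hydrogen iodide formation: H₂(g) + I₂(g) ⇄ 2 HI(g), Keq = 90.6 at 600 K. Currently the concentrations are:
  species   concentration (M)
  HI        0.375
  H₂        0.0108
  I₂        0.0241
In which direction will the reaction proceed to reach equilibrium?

reverse (toward reactants)

Q = [HI]² / ([H₂]·[I₂]) = (0.375)² / ((0.0108)·(0.0241)) = 540
Q = 540 > Keq = 90.6, so the reverse reaction proceeds.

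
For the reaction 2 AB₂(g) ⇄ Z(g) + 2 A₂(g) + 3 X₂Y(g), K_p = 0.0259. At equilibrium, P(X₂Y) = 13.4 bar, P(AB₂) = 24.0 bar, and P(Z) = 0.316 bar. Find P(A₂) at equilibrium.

P(A₂) = 0.140 bar

At equilibrium, K_p = P(Z)·P(A₂)²·P(X₂Y)³ / P(AB₂)² = 0.0259.
(0.316)·(P(A₂))²·(13.4)³ / (24.0)² = 0.0259
P(A₂)² = 0.0196 ⇒ P(A₂) = 0.140 bar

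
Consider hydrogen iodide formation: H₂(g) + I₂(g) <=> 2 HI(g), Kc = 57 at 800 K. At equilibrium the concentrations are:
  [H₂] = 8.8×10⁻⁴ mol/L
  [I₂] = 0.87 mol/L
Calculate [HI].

[HI] = 0.21 mol/L

At equilibrium, Kc = [HI]² / ([H₂]·[I₂]) = 57.
([HI])² / ((8.8×10⁻⁴)·(0.87)) = 57
[HI]² = 0.0436 ⇒ [HI] = 0.21 mol/L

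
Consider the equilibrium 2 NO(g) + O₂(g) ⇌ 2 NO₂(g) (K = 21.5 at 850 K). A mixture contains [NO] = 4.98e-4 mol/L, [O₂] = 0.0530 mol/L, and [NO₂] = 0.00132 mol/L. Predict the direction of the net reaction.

Q = [NO₂]² / ([NO]²·[O₂]) = (0.00132)² / ((4.98e-4)²·(0.0530)) = 133
Q = 133 > K = 21.5, so the reverse reaction proceeds.

to the left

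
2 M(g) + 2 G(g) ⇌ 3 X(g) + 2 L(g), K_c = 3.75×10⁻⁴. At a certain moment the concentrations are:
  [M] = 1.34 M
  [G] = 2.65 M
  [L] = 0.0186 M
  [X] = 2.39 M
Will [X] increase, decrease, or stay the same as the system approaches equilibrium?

stay the same

Q_c = [X]³·[L]² / ([M]²·[G]²) = (2.39)³·(0.0186)² / ((1.34)²·(2.65)²) = 3.75×10⁻⁴
Q_c = 3.75×10⁻⁴ = K_c; the system is at equilibrium.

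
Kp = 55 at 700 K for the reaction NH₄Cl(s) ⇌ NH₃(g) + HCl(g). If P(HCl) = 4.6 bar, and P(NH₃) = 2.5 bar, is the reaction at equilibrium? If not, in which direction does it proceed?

in the forward direction

(NH₄Cl is a pure solid — omitted from Qp.)
Qp = P(NH₃)·P(HCl) = (2.5)·(4.6) = 11
Qp = 11 < Kp = 55, so the forward reaction proceeds.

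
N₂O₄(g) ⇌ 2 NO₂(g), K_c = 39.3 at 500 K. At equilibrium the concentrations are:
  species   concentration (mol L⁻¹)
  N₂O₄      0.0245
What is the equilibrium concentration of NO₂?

[NO₂] = 0.981 mol L⁻¹

At equilibrium, K_c = [NO₂]² / [N₂O₄] = 39.3.
([NO₂])² / (0.0245) = 39.3
[NO₂]² = 0.963 ⇒ [NO₂] = 0.981 mol L⁻¹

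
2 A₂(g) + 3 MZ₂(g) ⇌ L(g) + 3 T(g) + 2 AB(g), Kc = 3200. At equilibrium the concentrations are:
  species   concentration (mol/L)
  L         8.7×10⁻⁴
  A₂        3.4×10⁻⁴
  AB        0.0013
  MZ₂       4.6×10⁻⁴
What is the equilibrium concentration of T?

[T] = 0.029 mol/L

At equilibrium, Kc = [L]·[T]³·[AB]² / ([A₂]²·[MZ₂]³) = 3200.
(8.7×10⁻⁴)·([T])³·(0.0013)² / ((3.4×10⁻⁴)²·(4.6×10⁻⁴)³) = 3200
[T]³ = 2.45×10⁻⁵ ⇒ [T] = 0.029 mol/L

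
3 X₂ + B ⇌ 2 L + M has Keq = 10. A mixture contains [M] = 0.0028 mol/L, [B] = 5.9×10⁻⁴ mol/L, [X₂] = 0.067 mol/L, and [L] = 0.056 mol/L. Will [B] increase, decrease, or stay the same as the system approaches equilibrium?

Q = [L]²·[M] / ([X₂]³·[B]) = (0.056)²·(0.0028) / ((0.067)³·(5.9×10⁻⁴)) = 49
Q = 49 > Keq = 10: net reverse reaction.
B is a reactant, so it increases.

increase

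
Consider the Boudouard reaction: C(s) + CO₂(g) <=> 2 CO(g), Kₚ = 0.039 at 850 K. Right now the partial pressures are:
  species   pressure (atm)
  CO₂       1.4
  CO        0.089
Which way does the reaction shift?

to the right

(C is a pure solid — omitted from Qₚ.)
Qₚ = P(CO)² / P(CO₂) = (0.089)² / (1.4) = 0.0057
Qₚ = 0.0057 < Kₚ = 0.039, so the forward reaction proceeds.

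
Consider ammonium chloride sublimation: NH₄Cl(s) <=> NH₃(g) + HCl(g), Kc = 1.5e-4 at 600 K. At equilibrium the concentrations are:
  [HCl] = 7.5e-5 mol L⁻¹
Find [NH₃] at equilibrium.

[NH₃] = 2.0 mol L⁻¹

(NH₄Cl is a pure solid — omitted from Kc.)
At equilibrium, Kc = [NH₃]·[HCl] = 1.5e-4.
([NH₃])·(7.5e-5) = 1.5e-4
[NH₃] = 2.00 = 2.0 mol L⁻¹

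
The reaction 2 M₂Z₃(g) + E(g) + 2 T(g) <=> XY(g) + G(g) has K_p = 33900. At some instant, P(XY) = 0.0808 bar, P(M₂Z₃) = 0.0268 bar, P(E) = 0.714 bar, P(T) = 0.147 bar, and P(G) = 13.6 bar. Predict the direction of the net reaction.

Q_p = P(XY)·P(G) / (P(M₂Z₃)²·P(E)·P(T)²) = (0.0808)·(13.6) / ((0.0268)²·(0.714)·(0.147)²) = 99200
Q_p = 99200 > K_p = 33900, so the reverse reaction proceeds.

to the left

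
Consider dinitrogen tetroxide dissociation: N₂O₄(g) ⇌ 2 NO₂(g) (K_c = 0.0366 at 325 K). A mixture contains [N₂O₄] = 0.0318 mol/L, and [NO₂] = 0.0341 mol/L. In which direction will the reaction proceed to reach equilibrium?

neither direction; the system is at equilibrium

Q_c = [NO₂]² / [N₂O₄] = (0.0341)² / (0.0318) = 0.0366
Q_c = 0.0366 = K_c, so the system is already at equilibrium.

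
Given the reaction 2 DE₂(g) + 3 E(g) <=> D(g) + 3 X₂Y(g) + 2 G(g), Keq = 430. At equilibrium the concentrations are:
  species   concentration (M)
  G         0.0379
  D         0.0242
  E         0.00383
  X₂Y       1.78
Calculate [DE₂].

At equilibrium, Keq = [D]·[X₂Y]³·[G]² / ([DE₂]²·[E]³) = 430.
(0.0242)·(1.78)³·(0.0379)² / (([DE₂])²·(0.00383)³) = 430
[DE₂]² = 8.12 ⇒ [DE₂] = 2.85 M

[DE₂] = 2.85 M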